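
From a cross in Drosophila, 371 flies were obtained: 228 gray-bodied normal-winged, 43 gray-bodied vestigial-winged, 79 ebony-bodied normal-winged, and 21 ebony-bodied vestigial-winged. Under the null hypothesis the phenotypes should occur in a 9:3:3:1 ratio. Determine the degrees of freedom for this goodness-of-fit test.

3

A goodness-of-fit test with 4 phenotype classes has df = 4 − 1 = 3.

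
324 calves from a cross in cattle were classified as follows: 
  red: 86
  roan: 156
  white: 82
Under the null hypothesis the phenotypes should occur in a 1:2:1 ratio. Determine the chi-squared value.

0.543

Total ratio parts = 4. Expected numbers out of 324:
  red: 324 × 1/4 = 81
  roan: 324 × 2/4 = 162
  white: 324 × 1/4 = 81
χ² = Σ (O − E)² / E
  red: (86 − 81)² / 81 = 0.3086
  roan: (156 − 162)² / 162 = 0.2222
  white: (82 − 81)² / 81 = 0.0123
χ² = 0.3086 + 0.2222 + 0.0123 = 0.5431 ≈ 0.543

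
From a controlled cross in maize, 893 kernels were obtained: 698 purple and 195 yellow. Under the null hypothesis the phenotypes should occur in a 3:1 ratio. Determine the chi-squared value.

Total ratio parts = 4. Expected numbers out of 893:
  purple: 893 × 3/4 = 669.75
  yellow: 893 × 1/4 = 223.25
χ² = Σ (O − E)² / E
  purple: (698 − 669.75)² / 669.75 = 1.1916
  yellow: (195 − 223.25)² / 223.25 = 3.5747
χ² = 1.1916 + 3.5747 = 4.7663 ≈ 4.766

4.766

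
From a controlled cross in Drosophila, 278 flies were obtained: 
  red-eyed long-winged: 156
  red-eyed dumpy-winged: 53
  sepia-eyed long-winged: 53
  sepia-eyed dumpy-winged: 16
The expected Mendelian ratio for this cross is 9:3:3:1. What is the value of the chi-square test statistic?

0.139

Expected counts for N = 278 under a 9:3:3:1 ratio (total parts = 16):
  red-eyed long-winged: 278 × 9/16 = 156.375
  red-eyed dumpy-winged: 278 × 3/16 = 52.125
  sepia-eyed long-winged: 278 × 3/16 = 52.125
  sepia-eyed dumpy-winged: 278 × 1/16 = 17.375
χ² = Σ (O − E)² / E
  red-eyed long-winged: (156 − 156.375)² / 156.375 = 0.0009
  red-eyed dumpy-winged: (53 − 52.125)² / 52.125 = 0.0147
  sepia-eyed long-winged: (53 − 52.125)² / 52.125 = 0.0147
  sepia-eyed dumpy-winged: (16 − 17.375)² / 17.375 = 0.1088
χ² = 0.0009 + 0.0147 + 0.0147 + 0.1088 = 0.1391 ≈ 0.139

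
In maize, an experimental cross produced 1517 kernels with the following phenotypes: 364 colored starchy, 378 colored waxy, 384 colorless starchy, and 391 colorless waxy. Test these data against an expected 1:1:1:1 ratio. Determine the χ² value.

1.041

The 1:1:1:1 ratio has 4 parts, so with N = 1517 the expected counts are:
  colored starchy: 1517 × 1/4 = 379.25
  colored waxy: 1517 × 1/4 = 379.25
  colorless starchy: 1517 × 1/4 = 379.25
  colorless waxy: 1517 × 1/4 = 379.25
χ² = Σ (O − E)² / E
  colored starchy: (364 − 379.25)² / 379.25 = 0.6132
  colored waxy: (378 − 379.25)² / 379.25 = 0.0041
  colorless starchy: (384 − 379.25)² / 379.25 = 0.0595
  colorless waxy: (391 − 379.25)² / 379.25 = 0.3640
χ² = 0.6132 + 0.0041 + 0.0595 + 0.3640 = 1.0408 ≈ 1.041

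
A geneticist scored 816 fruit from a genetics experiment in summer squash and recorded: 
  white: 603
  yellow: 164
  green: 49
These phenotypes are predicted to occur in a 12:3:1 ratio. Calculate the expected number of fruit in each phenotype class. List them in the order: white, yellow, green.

Under the 12:3:1 hypothesis (Σ ratio = 16, N = 816):
  white: 816 × 12/16 = 612
  yellow: 816 × 3/16 = 153
  green: 816 × 1/16 = 51

612, 153, 51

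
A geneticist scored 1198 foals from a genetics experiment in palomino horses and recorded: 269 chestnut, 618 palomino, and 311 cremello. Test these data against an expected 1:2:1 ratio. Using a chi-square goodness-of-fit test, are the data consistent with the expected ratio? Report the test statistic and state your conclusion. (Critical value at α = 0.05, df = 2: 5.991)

Under the 1:2:1 hypothesis (Σ ratio = 4, N = 1198):
  chestnut: 1198 × 1/4 = 299.5
  palomino: 1198 × 2/4 = 599
  cremello: 1198 × 1/4 = 299.5
χ² = Σ (O − E)² / E
  chestnut: (269 − 299.5)² / 299.5 = 3.1060
  palomino: (618 − 599)² / 599 = 0.6027
  cremello: (311 − 299.5)² / 299.5 = 0.4416
χ² = 3.1060 + 0.6027 + 0.4416 = 4.1503 ≈ 4.150
Degrees of freedom = 3 − 1 = 2; critical value at α = 0.05 is 5.991.
Since 4.150 < 5.991, we fail to reject the null hypothesis — the data are consistent with the 1:2:1 ratio.

4.150; consistent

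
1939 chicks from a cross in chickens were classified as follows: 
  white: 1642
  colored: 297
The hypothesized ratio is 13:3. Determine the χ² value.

Under the 13:3 hypothesis (Σ ratio = 16, N = 1939):
  white: 1939 × 13/16 = 1575.4375
  colored: 1939 × 3/16 = 363.5625
χ² = Σ (O − E)² / E
  white: (1642 − 1575.4375)² / 1575.4375 = 2.8123
  colored: (297 − 363.5625)² / 363.5625 = 12.1865
χ² = 2.8123 + 12.1865 = 14.9988 ≈ 14.999

14.999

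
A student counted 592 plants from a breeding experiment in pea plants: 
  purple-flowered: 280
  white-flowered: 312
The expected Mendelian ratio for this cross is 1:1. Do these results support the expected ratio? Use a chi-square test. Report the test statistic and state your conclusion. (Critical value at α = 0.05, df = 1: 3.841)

1.730; consistent

Expected counts for N = 592 under a 1:1 ratio (total parts = 2):
  purple-flowered: 592 × 1/2 = 296
  white-flowered: 592 × 1/2 = 296
χ² = Σ (O − E)² / E
  purple-flowered: (280 − 296)² / 296 = 0.8649
  white-flowered: (312 − 296)² / 296 = 0.8649
χ² = 0.8649 + 0.8649 = 1.7298 ≈ 1.730
Degrees of freedom = 2 − 1 = 1; critical value at α = 0.05 is 3.841.
Since 1.730 < 3.841, we fail to reject the null hypothesis — the data are consistent with the 1:1 ratio.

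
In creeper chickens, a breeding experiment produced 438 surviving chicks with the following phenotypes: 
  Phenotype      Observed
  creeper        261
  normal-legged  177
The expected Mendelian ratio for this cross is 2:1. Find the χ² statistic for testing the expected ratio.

9.873

Expected counts for N = 438 under a 2:1 ratio (total parts = 3):
  creeper: 438 × 2/3 = 292
  normal-legged: 438 × 1/3 = 146
χ² = Σ (O − E)² / E
  creeper: (261 − 292)² / 292 = 3.2911
  normal-legged: (177 − 146)² / 146 = 6.5822
χ² = 3.2911 + 6.5822 = 9.8733 ≈ 9.873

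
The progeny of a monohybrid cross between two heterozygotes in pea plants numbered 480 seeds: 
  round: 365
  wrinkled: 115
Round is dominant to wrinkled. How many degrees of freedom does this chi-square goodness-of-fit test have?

1

For a monohybrid cross between heterozygotes with complete dominance, the expected phenotypic ratio is 3:1.
A goodness-of-fit test with 2 phenotype classes has df = 2 − 1 = 1.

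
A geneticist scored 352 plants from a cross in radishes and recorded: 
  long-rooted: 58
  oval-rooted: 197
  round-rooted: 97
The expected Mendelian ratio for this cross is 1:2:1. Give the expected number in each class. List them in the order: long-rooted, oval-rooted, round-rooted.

88, 176, 88

Total ratio parts = 4. Expected numbers out of 352:
  long-rooted: 352 × 1/4 = 88
  oval-rooted: 352 × 2/4 = 176
  round-rooted: 352 × 1/4 = 88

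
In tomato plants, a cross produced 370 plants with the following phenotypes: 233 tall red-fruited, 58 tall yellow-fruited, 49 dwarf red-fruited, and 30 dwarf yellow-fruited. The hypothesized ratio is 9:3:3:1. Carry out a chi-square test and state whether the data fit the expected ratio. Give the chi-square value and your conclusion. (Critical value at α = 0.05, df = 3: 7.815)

Expected counts for N = 370 under a 9:3:3:1 ratio (total parts = 16):
  tall red-fruited: 370 × 9/16 = 208.125
  tall yellow-fruited: 370 × 3/16 = 69.375
  dwarf red-fruited: 370 × 3/16 = 69.375
  dwarf yellow-fruited: 370 × 1/16 = 23.125
χ² = Σ (O − E)² / E
  tall red-fruited: (233 − 208.125)² / 208.125 = 2.9730
  tall yellow-fruited: (58 − 69.375)² / 69.375 = 1.8651
  dwarf red-fruited: (49 − 69.375)² / 69.375 = 5.9840
  dwarf yellow-fruited: (30 − 23.125)² / 23.125 = 2.0439
χ² = 2.9730 + 1.8651 + 5.9840 + 2.0439 = 12.866
Degrees of freedom = 4 − 1 = 3; critical value at α = 0.05 is 7.815.
Since 12.866 > 7.815, we reject the null hypothesis — the data do not fit the 9:3:3:1 ratio.

12.866; not consistent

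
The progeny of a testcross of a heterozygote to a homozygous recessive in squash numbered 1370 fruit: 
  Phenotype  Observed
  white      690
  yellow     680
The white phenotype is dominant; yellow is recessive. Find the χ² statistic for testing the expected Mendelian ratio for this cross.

0.073

A testcross of a heterozygote (Aa × aa) gives a 1:1 phenotypic ratio.
Expected counts for N = 1370 under a 1:1 ratio (total parts = 2):
  white: 1370 × 1/2 = 685
  yellow: 1370 × 1/2 = 685
χ² = Σ (O − E)² / E
  white: (690 − 685)² / 685 = 0.0365
  yellow: (680 − 685)² / 685 = 0.0365
χ² = 0.0365 + 0.0365 = 0.073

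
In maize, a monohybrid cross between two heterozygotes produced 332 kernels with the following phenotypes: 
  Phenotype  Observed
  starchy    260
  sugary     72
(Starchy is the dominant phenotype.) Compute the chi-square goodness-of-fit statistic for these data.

1.944

For a monohybrid cross between heterozygotes with complete dominance, the expected phenotypic ratio is 3:1.
Total ratio parts = 4. Expected numbers out of 332:
  starchy: 332 × 3/4 = 249
  sugary: 332 × 1/4 = 83
χ² = Σ (O − E)² / E
  starchy: (260 − 249)² / 249 = 0.4859
  sugary: (72 − 83)² / 83 = 1.4578
χ² = 0.4859 + 1.4578 = 1.9437 ≈ 1.944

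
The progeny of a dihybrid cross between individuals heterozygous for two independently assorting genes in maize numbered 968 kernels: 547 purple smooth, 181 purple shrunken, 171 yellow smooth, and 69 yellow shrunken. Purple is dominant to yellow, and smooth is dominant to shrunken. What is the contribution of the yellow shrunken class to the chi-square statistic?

1.194

A dihybrid F₂ with independent assortment and complete dominance at both loci gives a 9:3:3:1 phenotypic ratio.
Expected counts for N = 968 under a 9:3:3:1 ratio (total parts = 16):
  purple smooth: 968 × 9/16 = 544.5
  purple shrunken: 968 × 3/16 = 181.5
  yellow smooth: 968 × 3/16 = 181.5
  yellow shrunken: 968 × 1/16 = 60.5
Contribution of yellow shrunken: (69 − 60.5)² / 60.5 = 1.1942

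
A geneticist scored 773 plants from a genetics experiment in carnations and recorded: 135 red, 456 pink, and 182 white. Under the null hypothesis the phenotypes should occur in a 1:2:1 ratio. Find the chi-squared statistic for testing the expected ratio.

30.710

The 1:2:1 ratio has 4 parts, so with N = 773 the expected counts are:
  red: 773 × 1/4 = 193.25
  pink: 773 × 2/4 = 386.5
  white: 773 × 1/4 = 193.25
χ² = Σ (O − E)² / E
  red: (135 − 193.25)² / 193.25 = 17.5579
  pink: (456 − 386.5)² / 386.5 = 12.4974
  white: (182 − 193.25)² / 193.25 = 0.6549
χ² = 17.5579 + 12.4974 + 0.6549 = 30.7102 ≈ 30.710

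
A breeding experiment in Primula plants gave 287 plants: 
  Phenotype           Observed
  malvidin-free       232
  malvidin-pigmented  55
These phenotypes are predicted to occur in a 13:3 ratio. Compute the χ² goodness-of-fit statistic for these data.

Expected counts for N = 287 under a 13:3 ratio (total parts = 16):
  malvidin-free: 287 × 13/16 = 233.1875
  malvidin-pigmented: 287 × 3/16 = 53.8125
χ² = Σ (O − E)² / E
  malvidin-free: (232 − 233.1875)² / 233.1875 = 0.0060
  malvidin-pigmented: (55 − 53.8125)² / 53.8125 = 0.0262
χ² = 0.0060 + 0.0262 = 0.0322 ≈ 0.032

0.032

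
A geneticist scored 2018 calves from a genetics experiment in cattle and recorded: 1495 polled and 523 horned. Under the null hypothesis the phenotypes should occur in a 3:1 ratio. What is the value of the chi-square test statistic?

0.905

Expected counts for N = 2018 under a 3:1 ratio (total parts = 4):
  polled: 2018 × 3/4 = 1513.5
  horned: 2018 × 1/4 = 504.5
χ² = Σ (O − E)² / E
  polled: (1495 − 1513.5)² / 1513.5 = 0.2261
  horned: (523 − 504.5)² / 504.5 = 0.6784
χ² = 0.2261 + 0.6784 = 0.9045 ≈ 0.905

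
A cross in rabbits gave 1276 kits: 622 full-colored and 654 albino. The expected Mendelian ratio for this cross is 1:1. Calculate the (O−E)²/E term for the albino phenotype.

0.401

Total ratio parts = 2. Expected numbers out of 1276:
  full-colored: 1276 × 1/2 = 638
  albino: 1276 × 1/2 = 638
Contribution of albino: (654 − 638)² / 638 = 0.4013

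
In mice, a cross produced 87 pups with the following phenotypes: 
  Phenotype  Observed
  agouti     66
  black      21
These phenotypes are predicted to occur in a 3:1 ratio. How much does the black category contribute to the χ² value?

0.026

Under the 3:1 hypothesis (Σ ratio = 4, N = 87):
  agouti: 87 × 3/4 = 65.25
  black: 87 × 1/4 = 21.75
Contribution of black: (21 − 21.75)² / 21.75 = 0.0259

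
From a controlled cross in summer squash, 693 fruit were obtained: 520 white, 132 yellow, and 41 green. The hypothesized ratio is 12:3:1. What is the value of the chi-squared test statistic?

The 12:3:1 ratio has 16 parts, so with N = 693 the expected counts are:
  white: 693 × 12/16 = 519.75
  yellow: 693 × 3/16 = 129.9375
  green: 693 × 1/16 = 43.3125
χ² = Σ (O − E)² / E
  white: (520 − 519.75)² / 519.75 = 0.0001
  yellow: (132 − 129.9375)² / 129.9375 = 0.0327
  green: (41 − 43.3125)² / 43.3125 = 0.1235
χ² = 0.0001 + 0.0327 + 0.1235 = 0.1563 ≈ 0.156

0.156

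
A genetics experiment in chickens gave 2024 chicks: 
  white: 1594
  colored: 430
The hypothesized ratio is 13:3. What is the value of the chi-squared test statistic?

8.271

Under the 13:3 hypothesis (Σ ratio = 16, N = 2024):
  white: 2024 × 13/16 = 1644.5
  colored: 2024 × 3/16 = 379.5
χ² = Σ (O − E)² / E
  white: (1594 − 1644.5)² / 1644.5 = 1.5508
  colored: (430 − 379.5)² / 379.5 = 6.7200
χ² = 1.5508 + 6.7200 = 8.2708 ≈ 8.271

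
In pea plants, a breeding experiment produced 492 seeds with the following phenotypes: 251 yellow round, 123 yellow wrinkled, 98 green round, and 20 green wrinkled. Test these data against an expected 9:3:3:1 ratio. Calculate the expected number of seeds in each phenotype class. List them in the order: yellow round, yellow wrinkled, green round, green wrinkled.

Expected counts for N = 492 under a 9:3:3:1 ratio (total parts = 16):
  yellow round: 492 × 9/16 = 276.75
  yellow wrinkled: 492 × 3/16 = 92.25
  green round: 492 × 3/16 = 92.25
  green wrinkled: 492 × 1/16 = 30.75

276.75, 92.25, 92.25, 30.75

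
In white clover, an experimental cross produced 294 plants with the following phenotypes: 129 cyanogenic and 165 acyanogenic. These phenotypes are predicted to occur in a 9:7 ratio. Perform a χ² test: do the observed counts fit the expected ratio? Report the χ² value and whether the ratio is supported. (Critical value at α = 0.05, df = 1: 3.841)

Under the 9:7 hypothesis (Σ ratio = 16, N = 294):
  cyanogenic: 294 × 9/16 = 165.375
  acyanogenic: 294 × 7/16 = 128.625
χ² = Σ (O − E)² / E
  cyanogenic: (129 − 165.375)² / 165.375 = 8.0009
  acyanogenic: (165 − 128.625)² / 128.625 = 10.2868
χ² = 8.0009 + 10.2868 = 18.2877 ≈ 18.288
Degrees of freedom = 2 − 1 = 1; critical value at α = 0.05 is 3.841.
Since 18.288 > 3.841, we reject the null hypothesis — the data do not fit the 9:7 ratio.

18.288; not consistent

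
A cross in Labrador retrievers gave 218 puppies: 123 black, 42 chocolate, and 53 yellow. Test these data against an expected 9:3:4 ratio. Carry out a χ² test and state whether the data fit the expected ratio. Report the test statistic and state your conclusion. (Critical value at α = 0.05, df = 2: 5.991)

Under the 9:3:4 hypothesis (Σ ratio = 16, N = 218):
  black: 218 × 9/16 = 122.625
  chocolate: 218 × 3/16 = 40.875
  yellow: 218 × 4/16 = 54.5
χ² = Σ (O − E)² / E
  black: (123 − 122.625)² / 122.625 = 0.0011
  chocolate: (42 − 40.875)² / 40.875 = 0.0310
  yellow: (53 − 54.5)² / 54.5 = 0.0413
χ² = 0.0011 + 0.0310 + 0.0413 = 0.0734 ≈ 0.073
Degrees of freedom = 3 − 1 = 2; critical value at α = 0.05 is 5.991.
Since 0.073 < 5.991, we fail to reject the null hypothesis — the data are consistent with the 9:3:4 ratio.

0.073; consistent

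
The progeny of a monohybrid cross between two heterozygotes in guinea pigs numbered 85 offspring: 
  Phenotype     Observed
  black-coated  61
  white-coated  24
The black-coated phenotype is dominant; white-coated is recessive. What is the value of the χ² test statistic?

0.475

For a monohybrid cross between heterozygotes with complete dominance, the expected phenotypic ratio is 3:1.
Under the 3:1 hypothesis (Σ ratio = 4, N = 85):
  black-coated: 85 × 3/4 = 63.75
  white-coated: 85 × 1/4 = 21.25
χ² = Σ (O − E)² / E
  black-coated: (61 − 63.75)² / 63.75 = 0.1186
  white-coated: (24 − 21.25)² / 21.25 = 0.3559
χ² = 0.1186 + 0.3559 = 0.4745 ≈ 0.475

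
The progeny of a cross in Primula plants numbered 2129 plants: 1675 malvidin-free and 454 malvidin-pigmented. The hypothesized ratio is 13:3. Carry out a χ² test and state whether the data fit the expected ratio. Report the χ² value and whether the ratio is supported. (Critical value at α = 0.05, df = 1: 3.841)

Total ratio parts = 16. Expected numbers out of 2129:
  malvidin-free: 2129 × 13/16 = 1729.8125
  malvidin-pigmented: 2129 × 3/16 = 399.1875
χ² = Σ (O − E)² / E
  malvidin-free: (1675 − 1729.8125)² / 1729.8125 = 1.7368
  malvidin-pigmented: (454 − 399.1875)² / 399.1875 = 7.5263
χ² = 1.7368 + 7.5263 = 9.2631 ≈ 9.263
Degrees of freedom = 2 − 1 = 1; critical value at α = 0.05 is 3.841.
Since 9.263 > 3.841, we reject the null hypothesis — the data do not fit the 13:3 ratio.

9.263; not consistent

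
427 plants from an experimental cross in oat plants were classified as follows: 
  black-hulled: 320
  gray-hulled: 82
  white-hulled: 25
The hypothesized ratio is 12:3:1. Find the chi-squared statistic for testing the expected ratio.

0.154

Under the 12:3:1 hypothesis (Σ ratio = 16, N = 427):
  black-hulled: 427 × 12/16 = 320.25
  gray-hulled: 427 × 3/16 = 80.0625
  white-hulled: 427 × 1/16 = 26.6875
χ² = Σ (O − E)² / E
  black-hulled: (320 − 320.25)² / 320.25 = 0.0002
  gray-hulled: (82 − 80.0625)² / 80.0625 = 0.0469
  white-hulled: (25 − 26.6875)² / 26.6875 = 0.1067
χ² = 0.0002 + 0.0469 + 0.1067 = 0.1538 ≈ 0.154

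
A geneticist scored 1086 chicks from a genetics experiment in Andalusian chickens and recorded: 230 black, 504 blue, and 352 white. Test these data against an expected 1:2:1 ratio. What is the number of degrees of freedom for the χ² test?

A goodness-of-fit test with 3 phenotype classes has df = 3 − 1 = 2.

2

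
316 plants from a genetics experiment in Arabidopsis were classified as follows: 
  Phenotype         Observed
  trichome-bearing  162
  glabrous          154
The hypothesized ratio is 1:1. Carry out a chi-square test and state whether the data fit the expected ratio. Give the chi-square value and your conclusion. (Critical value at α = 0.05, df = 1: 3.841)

Total ratio parts = 2. Expected numbers out of 316:
  trichome-bearing: 316 × 1/2 = 158
  glabrous: 316 × 1/2 = 158
χ² = Σ (O − E)² / E
  trichome-bearing: (162 − 158)² / 158 = 0.1013
  glabrous: (154 − 158)² / 158 = 0.1013
χ² = 0.1013 + 0.1013 = 0.2026 ≈ 0.203
Degrees of freedom = 2 − 1 = 1; critical value at α = 0.05 is 3.841.
Since 0.203 < 3.841, we fail to reject the null hypothesis — the data are consistent with the 1:1 ratio.

0.203; consistent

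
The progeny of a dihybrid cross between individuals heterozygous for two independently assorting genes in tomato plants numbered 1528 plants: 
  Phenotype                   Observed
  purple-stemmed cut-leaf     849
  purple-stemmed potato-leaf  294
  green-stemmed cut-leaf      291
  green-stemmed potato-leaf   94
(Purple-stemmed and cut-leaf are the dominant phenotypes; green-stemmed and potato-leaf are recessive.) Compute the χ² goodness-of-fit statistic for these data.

0.419

A dihybrid F₂ with independent assortment and complete dominance at both loci gives a 9:3:3:1 phenotypic ratio.
The 9:3:3:1 ratio has 16 parts, so with N = 1528 the expected counts are:
  purple-stemmed cut-leaf: 1528 × 9/16 = 859.5
  purple-stemmed potato-leaf: 1528 × 3/16 = 286.5
  green-stemmed cut-leaf: 1528 × 3/16 = 286.5
  green-stemmed potato-leaf: 1528 × 1/16 = 95.5
χ² = Σ (O − E)² / E
  purple-stemmed cut-leaf: (849 − 859.5)² / 859.5 = 0.1283
  purple-stemmed potato-leaf: (294 − 286.5)² / 286.5 = 0.1963
  green-stemmed cut-leaf: (291 − 286.5)² / 286.5 = 0.0707
  green-stemmed potato-leaf: (94 − 95.5)² / 95.5 = 0.0236
χ² = 0.1283 + 0.1963 + 0.0707 + 0.0236 = 0.4189 ≈ 0.419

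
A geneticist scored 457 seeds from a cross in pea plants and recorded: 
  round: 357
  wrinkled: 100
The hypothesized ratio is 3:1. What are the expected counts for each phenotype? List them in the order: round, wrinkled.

Expected counts for N = 457 under a 3:1 ratio (total parts = 4):
  round: 457 × 3/4 = 342.75
  wrinkled: 457 × 1/4 = 114.25

342.75, 114.25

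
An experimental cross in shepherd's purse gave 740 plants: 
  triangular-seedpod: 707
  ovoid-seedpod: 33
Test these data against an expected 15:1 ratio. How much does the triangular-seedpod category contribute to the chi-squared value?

Total ratio parts = 16. Expected numbers out of 740:
  triangular-seedpod: 740 × 15/16 = 693.75
  ovoid-seedpod: 740 × 1/16 = 46.25
Contribution of triangular-seedpod: (707 − 693.75)² / 693.75 = 0.2531

0.253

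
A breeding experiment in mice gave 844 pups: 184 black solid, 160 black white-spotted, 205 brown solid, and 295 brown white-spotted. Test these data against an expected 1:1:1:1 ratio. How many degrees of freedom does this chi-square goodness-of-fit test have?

A goodness-of-fit test with 4 phenotype classes has df = 4 − 1 = 3.

3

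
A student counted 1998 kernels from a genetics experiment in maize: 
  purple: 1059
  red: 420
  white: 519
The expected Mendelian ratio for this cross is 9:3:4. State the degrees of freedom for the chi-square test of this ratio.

2

A goodness-of-fit test with 3 phenotype classes has df = 3 − 1 = 2.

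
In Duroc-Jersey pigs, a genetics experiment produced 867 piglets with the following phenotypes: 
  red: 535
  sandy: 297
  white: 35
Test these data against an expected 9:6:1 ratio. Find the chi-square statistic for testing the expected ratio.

Expected counts for N = 867 under a 9:6:1 ratio (total parts = 16):
  red: 867 × 9/16 = 487.6875
  sandy: 867 × 6/16 = 325.125
  white: 867 × 1/16 = 54.1875
χ² = Σ (O − E)² / E
  red: (535 − 487.6875)² / 487.6875 = 4.5900
  sandy: (297 − 325.125)² / 325.125 = 2.4330
  white: (35 − 54.1875)² / 54.1875 = 6.7942
χ² = 4.5900 + 2.4330 + 6.7942 = 13.8172 ≈ 13.817

13.817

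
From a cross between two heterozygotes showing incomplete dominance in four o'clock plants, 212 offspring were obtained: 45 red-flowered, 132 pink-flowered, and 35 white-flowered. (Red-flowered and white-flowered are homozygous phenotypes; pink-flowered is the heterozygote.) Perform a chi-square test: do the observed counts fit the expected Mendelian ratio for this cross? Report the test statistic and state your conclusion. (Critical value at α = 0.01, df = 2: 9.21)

With incomplete dominance, a heterozygote × heterozygote cross gives a 1:2:1 phenotypic ratio.
Under the 1:2:1 hypothesis (Σ ratio = 4, N = 212):
  red-flowered: 212 × 1/4 = 53
  pink-flowered: 212 × 2/4 = 106
  white-flowered: 212 × 1/4 = 53
χ² = Σ (O − E)² / E
  red-flowered: (45 − 53)² / 53 = 1.2075
  pink-flowered: (132 − 106)² / 106 = 6.3774
  white-flowered: (35 − 53)² / 53 = 6.1132
χ² = 1.2075 + 6.3774 + 6.1132 = 13.6981 ≈ 13.698
Degrees of freedom = 3 − 1 = 2; critical value at α = 0.01 is 9.21.
Since 13.698 > 9.21, we reject the null hypothesis — the data do not fit the 1:2:1 ratio.

13.698; not consistent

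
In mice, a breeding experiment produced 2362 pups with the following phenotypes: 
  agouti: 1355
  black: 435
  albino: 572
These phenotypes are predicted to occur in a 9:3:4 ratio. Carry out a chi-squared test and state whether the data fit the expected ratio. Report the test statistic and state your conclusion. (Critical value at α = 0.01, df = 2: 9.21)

1.243; consistent

Under the 9:3:4 hypothesis (Σ ratio = 16, N = 2362):
  agouti: 2362 × 9/16 = 1328.625
  black: 2362 × 3/16 = 442.875
  albino: 2362 × 4/16 = 590.5
χ² = Σ (O − E)² / E
  agouti: (1355 − 1328.625)² / 1328.625 = 0.5236
  black: (435 − 442.875)² / 442.875 = 0.1400
  albino: (572 − 590.5)² / 590.5 = 0.5796
χ² = 0.5236 + 0.1400 + 0.5796 = 1.2432 ≈ 1.243
Degrees of freedom = 3 − 1 = 2; critical value at α = 0.01 is 9.21.
Since 1.243 < 9.21, we fail to reject the null hypothesis — the data are consistent with the 9:3:4 ratio.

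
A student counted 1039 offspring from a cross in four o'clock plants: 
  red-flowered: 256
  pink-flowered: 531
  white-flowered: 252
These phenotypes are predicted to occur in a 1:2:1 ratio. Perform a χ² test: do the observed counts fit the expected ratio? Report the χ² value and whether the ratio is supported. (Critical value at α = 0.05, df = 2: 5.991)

0.540; consistent

Expected counts for N = 1039 under a 1:2:1 ratio (total parts = 4):
  red-flowered: 1039 × 1/4 = 259.75
  pink-flowered: 1039 × 2/4 = 519.5
  white-flowered: 1039 × 1/4 = 259.75
χ² = Σ (O − E)² / E
  red-flowered: (256 − 259.75)² / 259.75 = 0.0541
  pink-flowered: (531 − 519.5)² / 519.5 = 0.2546
  white-flowered: (252 − 259.75)² / 259.75 = 0.2312
χ² = 0.0541 + 0.2546 + 0.2312 = 0.5399 ≈ 0.540
Degrees of freedom = 3 − 1 = 2; critical value at α = 0.05 is 5.991.
Since 0.540 < 5.991, we fail to reject the null hypothesis — the data are consistent with the 1:2:1 ratio.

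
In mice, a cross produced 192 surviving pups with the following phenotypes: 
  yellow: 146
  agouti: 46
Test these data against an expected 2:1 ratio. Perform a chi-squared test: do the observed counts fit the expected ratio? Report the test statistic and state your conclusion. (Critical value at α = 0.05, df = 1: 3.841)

7.594; not consistent

Expected counts for N = 192 under a 2:1 ratio (total parts = 3):
  yellow: 192 × 2/3 = 128
  agouti: 192 × 1/3 = 64
χ² = Σ (O − E)² / E
  yellow: (146 − 128)² / 128 = 2.5312
  agouti: (46 − 64)² / 64 = 5.0625
χ² = 2.5312 + 5.0625 = 7.5937 ≈ 7.594
Degrees of freedom = 2 − 1 = 1; critical value at α = 0.05 is 3.841.
Since 7.594 > 3.841, we reject the null hypothesis — the data do not fit the 2:1 ratio.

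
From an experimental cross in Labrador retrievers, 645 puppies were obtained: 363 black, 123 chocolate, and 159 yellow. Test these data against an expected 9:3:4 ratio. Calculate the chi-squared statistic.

0.067

The 9:3:4 ratio has 16 parts, so with N = 645 the expected counts are:
  black: 645 × 9/16 = 362.8125
  chocolate: 645 × 3/16 = 120.9375
  yellow: 645 × 4/16 = 161.25
χ² = Σ (O − E)² / E
  black: (363 − 362.8125)² / 362.8125 = 0.0001
  chocolate: (123 − 120.9375)² / 120.9375 = 0.0352
  yellow: (159 − 161.25)² / 161.25 = 0.0314
χ² = 0.0001 + 0.0352 + 0.0314 = 0.0667 ≈ 0.067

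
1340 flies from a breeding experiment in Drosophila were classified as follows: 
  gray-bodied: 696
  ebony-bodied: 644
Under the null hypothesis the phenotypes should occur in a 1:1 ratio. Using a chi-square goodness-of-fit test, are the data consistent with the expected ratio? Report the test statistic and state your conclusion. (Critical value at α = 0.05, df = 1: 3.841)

Under the 1:1 hypothesis (Σ ratio = 2, N = 1340):
  gray-bodied: 1340 × 1/2 = 670
  ebony-bodied: 1340 × 1/2 = 670
χ² = Σ (O − E)² / E
  gray-bodied: (696 − 670)² / 670 = 1.0090
  ebony-bodied: (644 − 670)² / 670 = 1.0090
χ² = 1.0090 + 1.0090 = 2.018
Degrees of freedom = 2 − 1 = 1; critical value at α = 0.05 is 3.841.
Since 2.018 < 3.841, we fail to reject the null hypothesis — the data are consistent with the 1:1 ratio.

2.018; consistent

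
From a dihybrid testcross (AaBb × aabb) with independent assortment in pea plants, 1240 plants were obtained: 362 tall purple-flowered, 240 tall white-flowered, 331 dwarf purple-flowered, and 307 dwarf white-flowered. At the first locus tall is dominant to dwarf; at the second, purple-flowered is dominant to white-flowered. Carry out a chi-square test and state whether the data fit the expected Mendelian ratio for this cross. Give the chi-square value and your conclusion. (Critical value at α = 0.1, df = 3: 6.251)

A dihybrid testcross with independent assortment gives a 1:1:1:1 ratio.
The 1:1:1:1 ratio has 4 parts, so with N = 1240 the expected counts are:
  tall purple-flowered: 1240 × 1/4 = 310
  tall white-flowered: 1240 × 1/4 = 310
  dwarf purple-flowered: 1240 × 1/4 = 310
  dwarf white-flowered: 1240 × 1/4 = 310
χ² = Σ (O − E)² / E
  tall purple-flowered: (362 − 310)² / 310 = 8.7226
  tall white-flowered: (240 − 310)² / 310 = 15.8065
  dwarf purple-flowered: (331 − 310)² / 310 = 1.4226
  dwarf white-flowered: (307 − 310)² / 310 = 0.0290
χ² = 8.7226 + 15.8065 + 1.4226 + 0.0290 = 25.9807 ≈ 25.981
Degrees of freedom = 4 − 1 = 3; critical value at α = 0.1 is 6.251.
Since 25.981 > 6.251, we reject the null hypothesis — the data do not fit the 1:1:1:1 ratio.

25.981; not consistent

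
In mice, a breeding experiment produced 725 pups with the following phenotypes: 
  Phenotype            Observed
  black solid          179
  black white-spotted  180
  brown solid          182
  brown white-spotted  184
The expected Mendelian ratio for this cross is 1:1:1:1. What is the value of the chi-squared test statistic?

0.081

Under the 1:1:1:1 hypothesis (Σ ratio = 4, N = 725):
  black solid: 725 × 1/4 = 181.25
  black white-spotted: 725 × 1/4 = 181.25
  brown solid: 725 × 1/4 = 181.25
  brown white-spotted: 725 × 1/4 = 181.25
χ² = Σ (O − E)² / E
  black solid: (179 − 181.25)² / 181.25 = 0.0279
  black white-spotted: (180 − 181.25)² / 181.25 = 0.0086
  brown solid: (182 − 181.25)² / 181.25 = 0.0031
  brown white-spotted: (184 − 181.25)² / 181.25 = 0.0417
χ² = 0.0279 + 0.0086 + 0.0031 + 0.0417 = 0.0813 ≈ 0.081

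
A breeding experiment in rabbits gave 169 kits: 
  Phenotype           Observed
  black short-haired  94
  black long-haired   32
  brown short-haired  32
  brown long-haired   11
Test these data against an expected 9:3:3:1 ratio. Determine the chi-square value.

Under the 9:3:3:1 hypothesis (Σ ratio = 16, N = 169):
  black short-haired: 169 × 9/16 = 95.0625
  black long-haired: 169 × 3/16 = 31.6875
  brown short-haired: 169 × 3/16 = 31.6875
  brown long-haired: 169 × 1/16 = 10.5625
χ² = Σ (O − E)² / E
  black short-haired: (94 − 95.0625)² / 95.0625 = 0.0119
  black long-haired: (32 − 31.6875)² / 31.6875 = 0.0031
  brown short-haired: (32 − 31.6875)² / 31.6875 = 0.0031
  brown long-haired: (11 − 10.5625)² / 10.5625 = 0.0181
χ² = 0.0119 + 0.0031 + 0.0031 + 0.0181 = 0.0362 ≈ 0.036

0.036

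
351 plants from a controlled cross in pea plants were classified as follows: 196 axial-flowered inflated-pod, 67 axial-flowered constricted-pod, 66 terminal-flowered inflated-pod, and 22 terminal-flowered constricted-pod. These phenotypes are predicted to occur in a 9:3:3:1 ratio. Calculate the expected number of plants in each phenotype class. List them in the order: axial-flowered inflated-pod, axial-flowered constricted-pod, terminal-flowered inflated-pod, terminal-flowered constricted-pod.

197.4375, 65.8125, 65.8125, 21.9375

Under the 9:3:3:1 hypothesis (Σ ratio = 16, N = 351):
  axial-flowered inflated-pod: 351 × 9/16 = 197.4375
  axial-flowered constricted-pod: 351 × 3/16 = 65.8125
  terminal-flowered inflated-pod: 351 × 3/16 = 65.8125
  terminal-flowered constricted-pod: 351 × 1/16 = 21.9375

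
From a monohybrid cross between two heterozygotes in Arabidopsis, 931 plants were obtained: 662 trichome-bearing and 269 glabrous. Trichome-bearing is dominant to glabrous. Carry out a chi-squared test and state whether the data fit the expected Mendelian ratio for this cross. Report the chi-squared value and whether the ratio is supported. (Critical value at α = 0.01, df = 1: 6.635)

7.528; not consistent

For a monohybrid cross between heterozygotes with complete dominance, the expected phenotypic ratio is 3:1.
Under the 3:1 hypothesis (Σ ratio = 4, N = 931):
  trichome-bearing: 931 × 3/4 = 698.25
  glabrous: 931 × 1/4 = 232.75
χ² = Σ (O − E)² / E
  trichome-bearing: (662 − 698.25)² / 698.25 = 1.8819
  glabrous: (269 − 232.75)² / 232.75 = 5.6458
χ² = 1.8819 + 5.6458 = 7.5277 ≈ 7.528
Degrees of freedom = 2 − 1 = 1; critical value at α = 0.01 is 6.635.
Since 7.528 > 6.635, we reject the null hypothesis — the data do not fit the 3:1 ratio.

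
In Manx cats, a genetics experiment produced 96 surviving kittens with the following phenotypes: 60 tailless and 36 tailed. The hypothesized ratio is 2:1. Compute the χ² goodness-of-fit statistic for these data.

The 2:1 ratio has 3 parts, so with N = 96 the expected counts are:
  tailless: 96 × 2/3 = 64
  tailed: 96 × 1/3 = 32
χ² = Σ (O − E)² / E
  tailless: (60 − 64)² / 64 = 0.2500
  tailed: (36 − 32)² / 32 = 0.5000
χ² = 0.2500 + 0.5000 = 0.750

0.750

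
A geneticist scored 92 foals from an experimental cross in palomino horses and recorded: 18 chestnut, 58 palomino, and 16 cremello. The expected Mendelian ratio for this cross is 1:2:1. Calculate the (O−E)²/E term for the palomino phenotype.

3.130

The 1:2:1 ratio has 4 parts, so with N = 92 the expected counts are:
  chestnut: 92 × 1/4 = 23
  palomino: 92 × 2/4 = 46
  cremello: 92 × 1/4 = 23
Contribution of palomino: (58 − 46)² / 46 = 3.1304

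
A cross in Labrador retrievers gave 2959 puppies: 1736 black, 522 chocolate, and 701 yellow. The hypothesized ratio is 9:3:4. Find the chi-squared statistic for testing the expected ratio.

7.047

The 9:3:4 ratio has 16 parts, so with N = 2959 the expected counts are:
  black: 2959 × 9/16 = 1664.4375
  chocolate: 2959 × 3/16 = 554.8125
  yellow: 2959 × 4/16 = 739.75
χ² = Σ (O − E)² / E
  black: (1736 − 1664.4375)² / 1664.4375 = 3.0768
  chocolate: (522 − 554.8125)² / 554.8125 = 1.9406
  yellow: (701 − 739.75)² / 739.75 = 2.0298
χ² = 3.0768 + 1.9406 + 2.0298 = 7.0472 ≈ 7.047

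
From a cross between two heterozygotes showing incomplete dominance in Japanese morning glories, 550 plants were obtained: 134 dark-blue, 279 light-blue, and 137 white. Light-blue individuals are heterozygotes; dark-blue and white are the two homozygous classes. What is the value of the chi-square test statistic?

With incomplete dominance, a heterozygote × heterozygote cross gives a 1:2:1 phenotypic ratio.
Expected counts for N = 550 under a 1:2:1 ratio (total parts = 4):
  dark-blue: 550 × 1/4 = 137.5
  light-blue: 550 × 2/4 = 275
  white: 550 × 1/4 = 137.5
χ² = Σ (O − E)² / E
  dark-blue: (134 − 137.5)² / 137.5 = 0.0891
  light-blue: (279 − 275)² / 275 = 0.0582
  white: (137 − 137.5)² / 137.5 = 0.0018
χ² = 0.0891 + 0.0582 + 0.0018 = 0.1491 ≈ 0.149

0.149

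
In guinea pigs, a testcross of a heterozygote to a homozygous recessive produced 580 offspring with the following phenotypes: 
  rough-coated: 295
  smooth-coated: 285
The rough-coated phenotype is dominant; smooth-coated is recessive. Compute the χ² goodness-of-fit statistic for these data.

0.172

A testcross of a heterozygote (Aa × aa) gives a 1:1 phenotypic ratio.
Expected counts for N = 580 under a 1:1 ratio (total parts = 2):
  rough-coated: 580 × 1/2 = 290
  smooth-coated: 580 × 1/2 = 290
χ² = Σ (O − E)² / E
  rough-coated: (295 − 290)² / 290 = 0.0862
  smooth-coated: (285 − 290)² / 290 = 0.0862
χ² = 0.0862 + 0.0862 = 0.1724 ≈ 0.172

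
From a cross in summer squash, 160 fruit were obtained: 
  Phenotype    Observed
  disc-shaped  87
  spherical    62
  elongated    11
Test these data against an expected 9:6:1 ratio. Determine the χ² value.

The 9:6:1 ratio has 16 parts, so with N = 160 the expected counts are:
  disc-shaped: 160 × 9/16 = 90
  spherical: 160 × 6/16 = 60
  elongated: 160 × 1/16 = 10
χ² = Σ (O − E)² / E
  disc-shaped: (87 − 90)² / 90 = 0.1000
  spherical: (62 − 60)² / 60 = 0.0667
  elongated: (11 − 10)² / 10 = 0.1000
χ² = 0.1000 + 0.0667 + 0.1000 = 0.2667 ≈ 0.267

0.267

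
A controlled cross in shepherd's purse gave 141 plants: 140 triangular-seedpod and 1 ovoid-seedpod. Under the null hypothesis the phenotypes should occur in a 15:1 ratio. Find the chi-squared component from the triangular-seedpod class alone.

Under the 15:1 hypothesis (Σ ratio = 16, N = 141):
  triangular-seedpod: 141 × 15/16 = 132.1875
  ovoid-seedpod: 141 × 1/16 = 8.8125
Contribution of triangular-seedpod: (140 − 132.1875)² / 132.1875 = 0.4617

0.462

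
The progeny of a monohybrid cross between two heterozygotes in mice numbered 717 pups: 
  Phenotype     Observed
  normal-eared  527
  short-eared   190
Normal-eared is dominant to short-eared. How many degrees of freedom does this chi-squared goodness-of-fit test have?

For a monohybrid cross between heterozygotes with complete dominance, the expected phenotypic ratio is 3:1.
A goodness-of-fit test with 2 phenotype classes has df = 2 − 1 = 1.

1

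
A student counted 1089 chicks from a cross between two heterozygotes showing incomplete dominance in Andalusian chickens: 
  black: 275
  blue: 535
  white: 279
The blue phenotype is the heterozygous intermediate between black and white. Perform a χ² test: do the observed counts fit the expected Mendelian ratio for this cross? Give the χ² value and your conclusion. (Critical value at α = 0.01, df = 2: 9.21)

0.361; consistent

With incomplete dominance, a heterozygote × heterozygote cross gives a 1:2:1 phenotypic ratio.
The 1:2:1 ratio has 4 parts, so with N = 1089 the expected counts are:
  black: 1089 × 1/4 = 272.25
  blue: 1089 × 2/4 = 544.5
  white: 1089 × 1/4 = 272.25
χ² = Σ (O − E)² / E
  black: (275 − 272.25)² / 272.25 = 0.0278
  blue: (535 − 544.5)² / 544.5 = 0.1657
  white: (279 − 272.25)² / 272.25 = 0.1674
χ² = 0.0278 + 0.1657 + 0.1674 = 0.3609 ≈ 0.361
Degrees of freedom = 3 − 1 = 2; critical value at α = 0.01 is 9.21.
Since 0.361 < 9.21, we fail to reject the null hypothesis — the data are consistent with the 1:2:1 ratio.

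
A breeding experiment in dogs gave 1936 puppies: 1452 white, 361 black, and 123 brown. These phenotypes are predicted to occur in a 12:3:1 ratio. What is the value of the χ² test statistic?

0.044

Expected counts for N = 1936 under a 12:3:1 ratio (total parts = 16):
  white: 1936 × 12/16 = 1452
  black: 1936 × 3/16 = 363
  brown: 1936 × 1/16 = 121
χ² = Σ (O − E)² / E
  white: (1452 − 1452)² / 1452 = 0.0000
  black: (361 − 363)² / 363 = 0.0110
  brown: (123 − 121)² / 121 = 0.0331
χ² = 0.0000 + 0.0110 + 0.0331 = 0.0441 ≈ 0.044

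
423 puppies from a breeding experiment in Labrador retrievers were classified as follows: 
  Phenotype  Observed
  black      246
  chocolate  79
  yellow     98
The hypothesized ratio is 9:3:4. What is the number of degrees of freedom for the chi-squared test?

A goodness-of-fit test with 3 phenotype classes has df = 3 − 1 = 2.

2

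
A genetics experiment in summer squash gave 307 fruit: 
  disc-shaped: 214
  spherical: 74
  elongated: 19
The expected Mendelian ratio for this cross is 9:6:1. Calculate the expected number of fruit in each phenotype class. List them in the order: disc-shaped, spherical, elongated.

172.6875, 115.125, 19.1875

Expected counts for N = 307 under a 9:6:1 ratio (total parts = 16):
  disc-shaped: 307 × 9/16 = 172.6875
  spherical: 307 × 6/16 = 115.125
  elongated: 307 × 1/16 = 19.1875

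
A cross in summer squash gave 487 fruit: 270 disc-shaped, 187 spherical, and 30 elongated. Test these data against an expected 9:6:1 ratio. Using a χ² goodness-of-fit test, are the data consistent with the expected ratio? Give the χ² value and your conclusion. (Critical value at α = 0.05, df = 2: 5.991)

Total ratio parts = 16. Expected numbers out of 487:
  disc-shaped: 487 × 9/16 = 273.9375
  spherical: 487 × 6/16 = 182.625
  elongated: 487 × 1/16 = 30.4375
χ² = Σ (O − E)² / E
  disc-shaped: (270 − 273.9375)² / 273.9375 = 0.0566
  spherical: (187 − 182.625)² / 182.625 = 0.1048
  elongated: (30 − 30.4375)² / 30.4375 = 0.0063
χ² = 0.0566 + 0.1048 + 0.0063 = 0.1677 ≈ 0.168
Degrees of freedom = 3 − 1 = 2; critical value at α = 0.05 is 5.991.
Since 0.168 < 5.991, we fail to reject the null hypothesis — the data are consistent with the 9:6:1 ratio.

0.168; consistent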